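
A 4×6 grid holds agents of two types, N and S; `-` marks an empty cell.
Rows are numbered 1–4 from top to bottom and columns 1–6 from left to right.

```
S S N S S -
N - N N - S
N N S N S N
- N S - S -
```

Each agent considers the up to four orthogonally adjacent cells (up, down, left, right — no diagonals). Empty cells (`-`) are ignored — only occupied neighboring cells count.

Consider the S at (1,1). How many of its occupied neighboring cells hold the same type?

1

Occupied neighbors of (1,1): (2,1)=N, (1,2)=S.
Same type (S): 1 of 2.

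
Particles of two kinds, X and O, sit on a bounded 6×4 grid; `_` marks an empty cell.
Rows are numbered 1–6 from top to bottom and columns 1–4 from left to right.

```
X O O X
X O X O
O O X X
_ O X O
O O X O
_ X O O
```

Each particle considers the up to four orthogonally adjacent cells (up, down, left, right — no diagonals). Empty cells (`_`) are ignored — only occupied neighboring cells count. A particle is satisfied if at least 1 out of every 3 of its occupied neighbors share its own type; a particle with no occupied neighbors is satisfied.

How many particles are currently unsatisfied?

5

(1,1)X 1/2 satisfied
(1,2)O 2/3 satisfied
(1,3)O 1/3 satisfied
(1,4)X 0/2 not
(2,1)X 1/3 satisfied
(2,2)O 2/4 satisfied
(2,3)X 1/4 not
(2,4)O 0/3 not
(3,1)O 1/2 satisfied
(3,2)O 3/4 satisfied
(3,3)X 3/4 satisfied
(3,4)X 1/3 satisfied
(4,2)O 2/3 satisfied
(4,3)X 2/4 satisfied
(4,4)O 1/3 satisfied
(5,1)O 1/1 satisfied
(5,2)O 2/4 satisfied
(5,3)X 1/4 not
(5,4)O 2/3 satisfied
(6,2)X 0/2 not
(6,3)O 1/3 satisfied
(6,4)O 2/2 satisfied
Unsatisfied: (1,4), (2,3), (2,4), (5,3), (6,2) — 5 in total.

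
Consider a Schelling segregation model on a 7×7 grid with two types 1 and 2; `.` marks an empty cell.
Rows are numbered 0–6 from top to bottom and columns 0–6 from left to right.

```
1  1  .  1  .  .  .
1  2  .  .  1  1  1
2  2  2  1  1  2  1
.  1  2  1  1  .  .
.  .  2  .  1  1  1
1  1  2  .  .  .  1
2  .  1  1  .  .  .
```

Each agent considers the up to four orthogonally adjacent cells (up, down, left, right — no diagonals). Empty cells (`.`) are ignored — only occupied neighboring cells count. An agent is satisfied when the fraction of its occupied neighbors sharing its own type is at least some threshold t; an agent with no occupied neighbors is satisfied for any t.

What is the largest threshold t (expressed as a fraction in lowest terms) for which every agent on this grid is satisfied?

0/1

(0,0)1 2/2
(0,1)1 1/2
(0,3)1 — no occupied neighbors
(1,0)1 1/3
(1,1)2 1/3
(1,4)1 2/2
(1,5)1 2/3
(1,6)1 2/2
(2,0)2 1/2
(2,1)2 3/4
(2,2)2 2/3
(2,3)1 2/3
(2,4)1 3/4
(2,5)2 0/3
(2,6)1 1/2
(3,1)1 0/2
(3,2)2 2/4
(3,3)1 2/3
(3,4)1 3/3
(4,2)2 2/2
(4,4)1 2/2
(4,5)1 2/2
(4,6)1 2/2
(5,0)1 1/2
(5,1)1 1/2
(5,2)2 1/3
(5,6)1 1/1
(6,0)2 0/1
(6,2)1 1/2
(6,3)1 1/1
The smallest same-type fraction is 0/3 at (2,5), which reduces to 0/1. Any threshold above that leaves this agent unsatisfied.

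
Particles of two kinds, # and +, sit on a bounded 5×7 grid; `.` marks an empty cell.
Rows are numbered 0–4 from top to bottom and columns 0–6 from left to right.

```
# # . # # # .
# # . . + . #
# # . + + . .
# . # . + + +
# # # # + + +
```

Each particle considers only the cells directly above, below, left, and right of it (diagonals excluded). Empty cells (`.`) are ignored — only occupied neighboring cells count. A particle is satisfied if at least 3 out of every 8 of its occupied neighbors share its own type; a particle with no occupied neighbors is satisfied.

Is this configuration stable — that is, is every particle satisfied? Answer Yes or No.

(0,0)# 2/2 ok
(0,1)# 2/2 ok
(0,3)# 1/1 ok
(0,4)# 2/3 ok
(0,5)# 1/1 ok
(1,0)# 3/3 ok
(1,1)# 3/3 ok
(1,4)+ 1/2 ok
(1,6)# 0/0 ok
(2,0)# 3/3 ok
(2,1)# 2/2 ok
(2,3)+ 1/1 ok
(2,4)+ 3/3 ok
(3,0)# 2/2 ok
(3,2)# 1/1 ok
(3,4)+ 3/3 ok
(3,5)+ 3/3 ok
(3,6)+ 2/2 ok
(4,0)# 2/2 ok
(4,1)# 2/2 ok
(4,2)# 3/3 ok
(4,3)# 1/2 ok
(4,4)+ 2/3 ok
(4,5)+ 3/3 ok
(4,6)+ 2/2 ok
All meet the threshold, so the configuration is stable.

Yes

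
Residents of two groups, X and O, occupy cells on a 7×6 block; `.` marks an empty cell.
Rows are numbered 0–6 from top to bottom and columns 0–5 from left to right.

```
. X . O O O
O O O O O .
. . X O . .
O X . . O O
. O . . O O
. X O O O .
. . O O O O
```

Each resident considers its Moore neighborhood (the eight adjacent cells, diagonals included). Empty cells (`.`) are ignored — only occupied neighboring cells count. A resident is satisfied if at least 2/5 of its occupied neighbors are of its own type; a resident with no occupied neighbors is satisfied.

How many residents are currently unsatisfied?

Row 0: (0,1)X 0/3 not · (0,3)O 4/4 satisfied · (0,4)O 4/4 satisfied · (0,5)O 2/2 satisfied
Row 1: (1,0)O 1/2 satisfied · (1,1)O 2/4 satisfied · (1,2)O 4/6 satisfied · (1,3)O 5/6 satisfied · (1,4)O 5/5 satisfied
Row 2: (2,2)X 1/5 not · (2,3)O 4/5 satisfied
Row 3: (3,0)O 1/2 satisfied · (3,1)X 1/3 not · (3,4)O 4/4 satisfied · (3,5)O 3/3 satisfied
Row 4: (4,1)O 2/4 satisfied · (4,4)O 5/5 satisfied · (4,5)O 4/4 satisfied
Row 5: (5,1)X 0/3 not · (5,2)O 4/5 satisfied · (5,3)O 6/6 satisfied · (5,4)O 6/6 satisfied
Row 6: (6,2)O 3/4 satisfied · (6,3)O 5/5 satisfied · (6,4)O 4/4 satisfied · (6,5)O 2/2 satisfied
Unsatisfied: (0,1), (2,2), (3,1), (5,1) — 4 in total.

4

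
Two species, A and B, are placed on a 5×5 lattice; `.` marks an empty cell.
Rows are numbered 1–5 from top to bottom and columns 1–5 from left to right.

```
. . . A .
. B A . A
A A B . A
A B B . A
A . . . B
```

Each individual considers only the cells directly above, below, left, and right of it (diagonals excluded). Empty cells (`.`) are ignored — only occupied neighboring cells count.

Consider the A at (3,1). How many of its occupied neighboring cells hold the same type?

2

Occupied neighbors of (3,1): (4,1)=A, (3,2)=A.
Same type (A): 2 of 2.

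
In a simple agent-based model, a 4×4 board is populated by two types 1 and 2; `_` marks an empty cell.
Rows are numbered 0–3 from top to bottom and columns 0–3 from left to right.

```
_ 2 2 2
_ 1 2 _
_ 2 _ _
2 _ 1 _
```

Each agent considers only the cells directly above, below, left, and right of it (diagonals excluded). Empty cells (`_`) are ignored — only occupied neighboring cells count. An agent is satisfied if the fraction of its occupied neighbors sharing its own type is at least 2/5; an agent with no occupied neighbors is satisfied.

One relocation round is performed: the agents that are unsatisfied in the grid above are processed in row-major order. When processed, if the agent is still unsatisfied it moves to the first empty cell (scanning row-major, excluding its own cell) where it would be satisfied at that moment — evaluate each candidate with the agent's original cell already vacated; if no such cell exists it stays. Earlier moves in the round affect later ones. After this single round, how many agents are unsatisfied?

0

Initially unsatisfied (in order): (1,1), (2,1).
  (1,1) → (1,0).
  (2,1): now satisfied by earlier moves; stays.
Resulting grid:
_ 2 2 2
1 _ 2 _
_ 2 _ _
2 _ 1 _
All satisfied now.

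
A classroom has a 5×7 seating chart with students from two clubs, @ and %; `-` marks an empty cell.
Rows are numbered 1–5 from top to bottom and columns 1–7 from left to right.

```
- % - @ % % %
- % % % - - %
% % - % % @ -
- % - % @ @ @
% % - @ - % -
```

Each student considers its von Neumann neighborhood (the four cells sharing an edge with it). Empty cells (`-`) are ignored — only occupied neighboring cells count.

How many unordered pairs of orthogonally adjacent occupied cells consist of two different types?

Scan each occupied cell's neighbors to the right and below so each pair is counted once.
Row 1: %(1,2)–%(2,2)= @(1,4)–%(1,5)≠ @(1,4)–%(2,4)≠ %(1,5)–%(1,6)= %(1,6)–%(1,7)= %(1,7)–%(2,7)=  → 2/6 unlike.
Row 2: %(2,2)–%(2,3)= %(2,2)–%(3,2)= %(2,3)–%(2,4)= %(2,4)–%(3,4)=  → 0/4 unlike.
Row 3: %(3,1)–%(3,2)= %(3,2)–%(4,2)= %(3,4)–%(3,5)= %(3,4)–%(4,4)= %(3,5)–@(3,6)≠ %(3,5)–@(4,5)≠ @(3,6)–@(4,6)=  → 2/7 unlike.
Row 4: %(4,2)–%(5,2)= %(4,4)–@(4,5)≠ %(4,4)–@(5,4)≠ @(4,5)–@(4,6)= @(4,6)–@(4,7)= @(4,6)–%(5,6)≠  → 3/6 unlike.
Row 5: %(5,1)–%(5,2)=  → 0/1 unlike.
Total adjacent occupied pairs: 24; unlike-type pairs: 7.

7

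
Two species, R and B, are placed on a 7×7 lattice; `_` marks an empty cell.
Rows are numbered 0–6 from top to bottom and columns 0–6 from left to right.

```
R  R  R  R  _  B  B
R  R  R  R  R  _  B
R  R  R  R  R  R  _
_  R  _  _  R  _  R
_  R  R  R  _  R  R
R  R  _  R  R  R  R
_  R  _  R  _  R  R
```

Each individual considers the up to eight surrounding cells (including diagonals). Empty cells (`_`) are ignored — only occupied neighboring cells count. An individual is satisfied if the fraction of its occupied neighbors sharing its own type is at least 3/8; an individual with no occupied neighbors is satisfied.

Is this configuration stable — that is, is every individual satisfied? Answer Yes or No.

Row 0: (0,0)R 3/3 ok · (0,1)R 5/5 ok · (0,2)R 5/5 ok · (0,3)R 4/4 ok · (0,5)B 2/3 ok · (0,6)B 2/2 ok
Row 1: (1,0)R 5/5 ok · (1,1)R 8/8 ok · (1,2)R 8/8 ok · (1,3)R 7/7 ok · (1,4)R 5/6 ok · (1,6)B 2/3 ok
Row 2: (2,0)R 4/4 ok · (2,1)R 6/6 ok · (2,2)R 6/6 ok · (2,3)R 6/6 ok · (2,4)R 5/5 ok · (2,5)R 4/5 ok
Row 3: (3,1)R 5/5 ok · (3,4)R 5/5 ok · (3,6)R 3/3 ok
Row 4: (4,1)R 4/4 ok · (4,2)R 5/5 ok · (4,3)R 4/4 ok · (4,5)R 6/6 ok · (4,6)R 4/4 ok
Row 5: (5,0)R 3/3 ok · (5,1)R 4/4 ok · (5,3)R 4/4 ok · (5,4)R 6/6 ok · (5,5)R 6/6 ok · (5,6)R 5/5 ok
Row 6: (6,1)R 2/2 ok · (6,3)R 2/2 ok · (6,5)R 4/4 ok · (6,6)R 3/3 ok
All meet the threshold, so the configuration is stable.

Yes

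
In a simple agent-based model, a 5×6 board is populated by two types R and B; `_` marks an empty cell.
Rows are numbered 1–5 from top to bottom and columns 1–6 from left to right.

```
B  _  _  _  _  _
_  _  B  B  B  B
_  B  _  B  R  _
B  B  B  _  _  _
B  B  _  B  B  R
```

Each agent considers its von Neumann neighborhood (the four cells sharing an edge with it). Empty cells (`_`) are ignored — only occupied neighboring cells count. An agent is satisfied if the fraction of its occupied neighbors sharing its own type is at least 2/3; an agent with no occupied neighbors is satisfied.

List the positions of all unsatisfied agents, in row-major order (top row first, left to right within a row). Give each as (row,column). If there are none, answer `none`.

(3,4), (3,5), (5,5), (5,6)

Row 1: (1,1)B 0/0 ✓
Row 2: (2,3)B 1/1 ✓ · (2,4)B 3/3 ✓ · (2,5)B 2/3 ✓ · (2,6)B 1/1 ✓
Row 3: (3,2)B 1/1 ✓ · (3,4)B 1/2 ✗ · (3,5)R 0/2 ✗
Row 4: (4,1)B 2/2 ✓ · (4,2)B 4/4 ✓ · (4,3)B 1/1 ✓
Row 5: (5,1)B 2/2 ✓ · (5,2)B 2/2 ✓ · (5,4)B 1/1 ✓ · (5,5)B 1/2 ✗ · (5,6)R 0/1 ✗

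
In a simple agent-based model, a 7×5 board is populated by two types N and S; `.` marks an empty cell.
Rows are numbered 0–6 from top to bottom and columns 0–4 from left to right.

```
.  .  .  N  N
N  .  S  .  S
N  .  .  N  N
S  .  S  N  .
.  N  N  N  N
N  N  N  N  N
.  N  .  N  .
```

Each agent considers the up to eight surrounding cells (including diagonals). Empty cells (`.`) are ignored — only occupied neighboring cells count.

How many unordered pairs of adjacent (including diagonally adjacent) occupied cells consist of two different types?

13

Scan each occupied cell's neighbors to the right and below (and the two forward diagonals) so each pair is counted once.
Row 0: N(0,3)–N(0,4)= N(0,3)–S(1,4)≠ N(0,3)–S(1,2)≠ N(0,4)–S(1,4)≠  → 3/4 unlike.
Row 1: N(1,0)–N(2,0)= S(1,2)–N(2,3)≠ S(1,4)–N(2,4)≠ S(1,4)–N(2,3)≠  → 3/4 unlike.
Row 2: N(2,0)–S(3,0)≠ N(2,3)–N(2,4)= N(2,3)–N(3,3)= N(2,3)–S(3,2)≠ N(2,4)–N(3,3)=  → 2/5 unlike.
Row 3: S(3,0)–N(4,1)≠ S(3,2)–N(3,3)≠ S(3,2)–N(4,2)≠ S(3,2)–N(4,3)≠ S(3,2)–N(4,1)≠ N(3,3)–N(4,3)= N(3,3)–N(4,4)= N(3,3)–N(4,2)=  → 5/8 unlike.
Row 4: N(4,1)–N(4,2)= N(4,1)–N(5,1)= N(4,1)–N(5,2)= N(4,1)–N(5,0)= N(4,2)–N(4,3)= N(4,2)–N(5,2)= N(4,2)–N(5,3)= N(4,2)–N(5,1)= N(4,3)–N(4,4)= N(4,3)–N(5,3)= N(4,3)–N(5,4)= N(4,3)–N(5,2)= N(4,4)–N(5,4)= N(4,4)–N(5,3)=  → 0/14 unlike.
Row 5: N(5,0)–N(5,1)= N(5,0)–N(6,1)= N(5,1)–N(5,2)= N(5,1)–N(6,1)= N(5,2)–N(5,3)= N(5,2)–N(6,3)= N(5,2)–N(6,1)= N(5,3)–N(5,4)= N(5,3)–N(6,3)= N(5,4)–N(6,3)=  → 0/10 unlike.
Total adjacent occupied pairs: 45; unlike-type pairs: 13.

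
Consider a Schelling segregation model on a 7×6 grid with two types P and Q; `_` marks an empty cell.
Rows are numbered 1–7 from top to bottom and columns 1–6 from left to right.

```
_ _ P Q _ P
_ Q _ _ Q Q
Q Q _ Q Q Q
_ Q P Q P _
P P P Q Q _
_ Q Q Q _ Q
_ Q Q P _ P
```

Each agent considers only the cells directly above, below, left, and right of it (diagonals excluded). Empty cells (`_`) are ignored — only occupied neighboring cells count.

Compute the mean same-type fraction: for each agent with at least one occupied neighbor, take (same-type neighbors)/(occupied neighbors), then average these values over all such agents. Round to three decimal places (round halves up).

0.557

Row 1: (1,3)P 0/1 · (1,4)Q 0/1 · (1,6)P 0/1
Row 2: (2,2)Q 1/1 · (2,5)Q 2/2 · (2,6)Q 2/3
Row 3: (3,1)Q 1/1 · (3,2)Q 3/3 · (3,4)Q 2/2 · (3,5)Q 3/4 · (3,6)Q 2/2
Row 4: (4,2)Q 1/3 · (4,3)P 1/3 · (4,4)Q 2/4 · (4,5)P 0/3
Row 5: (5,1)P 1/1 · (5,2)P 2/4 · (5,3)P 2/4 · (5,4)Q 3/4 · (5,5)Q 1/2
Row 6: (6,2)Q 2/3 · (6,3)Q 3/4 · (6,4)Q 2/3 · (6,6)Q 0/1
Row 7: (7,2)Q 2/2 · (7,3)Q 2/3 · (7,4)P 0/2 · (7,6)P 0/1
Sum over 28 agents: 0/1 + 0/1 + 0/1 + 1/1 + 2/2 + 2/3 + 1/1 + 3/3 + 2/2 + 3/4 + 2/2 + 1/3 + 1/3 + 2/4 + 0/3 + 1/1 + 2/4 + 2/4 + 3/4 + 1/2 + 2/3 + 3/4 + 2/3 + 0/1 + 2/2 + 2/3 + 0/2 + 0/1 = 187/12; mean = 187/12 ÷ 28 = 187/336 = 0.556547… → 0.557.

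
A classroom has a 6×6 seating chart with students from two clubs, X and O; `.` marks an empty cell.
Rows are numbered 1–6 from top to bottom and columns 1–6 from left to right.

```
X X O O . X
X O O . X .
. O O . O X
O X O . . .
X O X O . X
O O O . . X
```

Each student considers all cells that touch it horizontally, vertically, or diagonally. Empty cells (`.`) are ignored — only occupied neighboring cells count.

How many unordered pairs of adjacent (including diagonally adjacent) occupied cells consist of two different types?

23

Scan each occupied cell's neighbors to the right and below (and the two forward diagonals) so each pair is counted once.
Row 1: X(1,1)–X(1,2)= X(1,1)–X(2,1)= X(1,1)–O(2,2)≠ X(1,2)–O(1,3)≠ X(1,2)–O(2,2)≠ X(1,2)–O(2,3)≠ X(1,2)–X(2,1)= O(1,3)–O(1,4)= O(1,3)–O(2,3)= O(1,3)–O(2,2)= O(1,4)–X(2,5)≠ O(1,4)–O(2,3)= X(1,6)–X(2,5)=  → 5/13 unlike.
Row 2: X(2,1)–O(2,2)≠ X(2,1)–O(3,2)≠ O(2,2)–O(2,3)= O(2,2)–O(3,2)= O(2,2)–O(3,3)= O(2,3)–O(3,3)= O(2,3)–O(3,2)= X(2,5)–O(3,5)≠ X(2,5)–X(3,6)=  → 3/9 unlike.
Row 3: O(3,2)–O(3,3)= O(3,2)–X(4,2)≠ O(3,2)–O(4,3)= O(3,2)–O(4,1)= O(3,3)–O(4,3)= O(3,3)–X(4,2)≠ O(3,5)–X(3,6)≠  → 3/7 unlike.
Row 4: O(4,1)–X(4,2)≠ O(4,1)–X(5,1)≠ O(4,1)–O(5,2)= X(4,2)–O(4,3)≠ X(4,2)–O(5,2)≠ X(4,2)–X(5,3)= X(4,2)–X(5,1)= O(4,3)–X(5,3)≠ O(4,3)–O(5,4)= O(4,3)–O(5,2)=  → 5/10 unlike.
Row 5: X(5,1)–O(5,2)≠ X(5,1)–O(6,1)≠ X(5,1)–O(6,2)≠ O(5,2)–X(5,3)≠ O(5,2)–O(6,2)= O(5,2)–O(6,3)= O(5,2)–O(6,1)= X(5,3)–O(5,4)≠ X(5,3)–O(6,3)≠ X(5,3)–O(6,2)≠ O(5,4)–O(6,3)= X(5,6)–X(6,6)=  → 7/12 unlike.
Row 6: O(6,1)–O(6,2)= O(6,2)–O(6,3)=  → 0/2 unlike.
Total adjacent occupied pairs: 53; unlike-type pairs: 23.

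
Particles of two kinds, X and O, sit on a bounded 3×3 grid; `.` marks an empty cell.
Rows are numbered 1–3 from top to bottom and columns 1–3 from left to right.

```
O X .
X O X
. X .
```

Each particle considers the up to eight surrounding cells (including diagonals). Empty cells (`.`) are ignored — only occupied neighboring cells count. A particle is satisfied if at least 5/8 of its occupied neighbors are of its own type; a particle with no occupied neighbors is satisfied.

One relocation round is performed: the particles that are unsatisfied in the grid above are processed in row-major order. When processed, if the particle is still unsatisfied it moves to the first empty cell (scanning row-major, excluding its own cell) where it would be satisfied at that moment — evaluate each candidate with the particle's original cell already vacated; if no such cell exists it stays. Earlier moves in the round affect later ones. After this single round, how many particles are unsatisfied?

Initially unsatisfied (in order): (1,1), (1,2), (2,1), (2,2).
  (1,1): no empty cell satisfies it; stays.
  (1,2) → (3,1).
  (2,1) → (3,3).
  (2,2): no empty cell satisfies it; stays.
Resulting grid:
O . .
. O X
X X X
Unsatisfied now: (2,2), (3,1).

2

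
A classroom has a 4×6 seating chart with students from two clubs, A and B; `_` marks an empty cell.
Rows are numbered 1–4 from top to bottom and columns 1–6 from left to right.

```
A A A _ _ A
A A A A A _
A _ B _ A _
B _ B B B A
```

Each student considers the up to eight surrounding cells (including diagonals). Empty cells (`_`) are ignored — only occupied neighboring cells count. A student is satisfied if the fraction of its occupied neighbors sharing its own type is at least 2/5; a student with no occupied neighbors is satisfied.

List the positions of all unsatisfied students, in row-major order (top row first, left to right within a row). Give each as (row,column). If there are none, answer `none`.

(4,1), (4,5)

(1,1)A 3/3 ok
(1,2)A 5/5 ok
(1,3)A 4/4 ok
(1,6)A 1/1 ok
(2,1)A 4/4 ok
(2,2)A 6/7 ok
(2,3)A 4/5 ok
(2,4)A 4/5 ok
(2,5)A 3/3 ok
(3,1)A 2/3 ok
(3,3)B 2/5 ok
(3,5)A 3/5 ok
(4,1)B 0/1 unhappy
(4,3)B 2/2 ok
(4,4)B 3/4 ok
(4,5)B 1/3 unhappy
(4,6)A 1/2 ok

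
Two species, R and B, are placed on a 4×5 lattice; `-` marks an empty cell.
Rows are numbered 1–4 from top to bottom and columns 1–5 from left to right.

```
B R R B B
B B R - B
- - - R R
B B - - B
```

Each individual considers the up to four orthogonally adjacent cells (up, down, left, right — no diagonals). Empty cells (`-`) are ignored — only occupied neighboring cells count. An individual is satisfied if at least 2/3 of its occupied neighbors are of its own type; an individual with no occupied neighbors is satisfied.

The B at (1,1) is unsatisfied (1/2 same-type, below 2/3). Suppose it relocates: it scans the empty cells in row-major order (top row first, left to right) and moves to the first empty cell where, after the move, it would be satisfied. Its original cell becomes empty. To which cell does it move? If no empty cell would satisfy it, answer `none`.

(3,1)

Vacating (1,1). Empty cells in order:
  (2,4): 2/4 same-type → still unsatisfied.
  (3,1): 2/2 same-type → satisfied — stop here.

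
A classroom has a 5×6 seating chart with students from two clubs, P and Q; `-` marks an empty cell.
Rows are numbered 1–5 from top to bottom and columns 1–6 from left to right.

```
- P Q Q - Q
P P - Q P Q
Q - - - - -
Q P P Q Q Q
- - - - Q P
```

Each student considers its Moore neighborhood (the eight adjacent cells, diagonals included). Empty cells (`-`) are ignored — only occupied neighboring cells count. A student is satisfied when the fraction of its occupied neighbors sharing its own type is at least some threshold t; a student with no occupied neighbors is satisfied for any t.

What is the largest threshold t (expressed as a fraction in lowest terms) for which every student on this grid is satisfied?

0/1

(1,2)P 2/3
(1,3)Q 2/4
(1,4)Q 2/3
(1,6)Q 1/2
(2,1)P 2/3
(2,2)P 2/4
(2,4)Q 2/3
(2,5)P 0/4
(2,6)Q 1/2
(3,1)Q 1/4
(4,1)Q 1/2
(4,2)P 1/3
(4,3)P 1/2
(4,4)Q 2/3
(4,5)Q 3/4
(4,6)Q 2/3
(5,5)Q 3/4
(5,6)P 0/3
The smallest same-type fraction is 0/4 at (2,5), which reduces to 0/1. Any threshold above that leaves this student unsatisfied.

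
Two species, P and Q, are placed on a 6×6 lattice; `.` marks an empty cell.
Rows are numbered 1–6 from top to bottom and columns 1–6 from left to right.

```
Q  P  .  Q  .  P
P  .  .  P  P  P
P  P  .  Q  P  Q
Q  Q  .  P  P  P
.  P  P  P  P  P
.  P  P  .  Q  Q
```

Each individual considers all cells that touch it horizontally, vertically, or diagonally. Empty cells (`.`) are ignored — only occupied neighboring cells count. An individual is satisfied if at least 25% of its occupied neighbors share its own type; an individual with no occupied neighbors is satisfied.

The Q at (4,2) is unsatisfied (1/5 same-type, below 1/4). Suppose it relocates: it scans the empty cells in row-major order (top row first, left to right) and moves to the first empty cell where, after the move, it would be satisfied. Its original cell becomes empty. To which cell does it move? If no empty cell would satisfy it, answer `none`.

(1,3)

Vacating (4,2). Empty cells in order:
  (1,3): 1/3 same-type → satisfied — stop here.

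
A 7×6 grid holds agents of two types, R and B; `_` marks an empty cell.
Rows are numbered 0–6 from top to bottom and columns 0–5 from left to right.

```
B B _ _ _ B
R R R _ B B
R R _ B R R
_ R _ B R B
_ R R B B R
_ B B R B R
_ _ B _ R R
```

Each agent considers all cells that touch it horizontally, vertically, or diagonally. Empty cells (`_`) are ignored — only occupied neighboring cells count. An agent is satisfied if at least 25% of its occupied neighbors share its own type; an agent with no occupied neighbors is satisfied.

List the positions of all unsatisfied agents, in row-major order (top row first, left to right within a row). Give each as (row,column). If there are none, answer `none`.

(3,5)

Row 0: (0,0)B 1/3 satisfied · (0,1)B 1/4 satisfied · (0,5)B 2/2 satisfied
Row 1: (1,0)R 3/5 satisfied · (1,1)R 4/6 satisfied · (1,2)R 2/4 satisfied · (1,4)B 3/5 satisfied · (1,5)B 2/4 satisfied
Row 2: (2,0)R 4/4 satisfied · (2,1)R 5/5 satisfied · (2,3)B 2/5 satisfied · (2,4)R 2/7 satisfied · (2,5)R 2/5 satisfied
Row 3: (3,1)R 4/4 satisfied · (3,3)B 3/6 satisfied · (3,4)R 3/8 satisfied · (3,5)B 1/5 not
Row 4: (4,1)R 2/4 satisfied · (4,2)R 3/7 satisfied · (4,3)B 4/7 satisfied · (4,4)B 4/8 satisfied · (4,5)R 2/5 satisfied
Row 5: (5,1)B 2/4 satisfied · (5,2)B 3/6 satisfied · (5,3)R 2/7 satisfied · (5,4)B 2/7 satisfied · (5,5)R 3/5 satisfied
Row 6: (6,2)B 2/3 satisfied · (6,4)R 3/4 satisfied · (6,5)R 2/3 satisfied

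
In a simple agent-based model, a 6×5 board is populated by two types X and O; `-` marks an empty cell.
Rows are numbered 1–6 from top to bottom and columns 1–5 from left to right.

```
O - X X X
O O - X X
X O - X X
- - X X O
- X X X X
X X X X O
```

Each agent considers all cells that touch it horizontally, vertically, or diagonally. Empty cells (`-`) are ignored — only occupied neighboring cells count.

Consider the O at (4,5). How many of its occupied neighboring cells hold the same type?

Occupied neighbors of (4,5): (3,4)=X, (3,5)=X, (4,4)=X, (5,4)=X, (5,5)=X.
Same type (O): 0 of 5.

0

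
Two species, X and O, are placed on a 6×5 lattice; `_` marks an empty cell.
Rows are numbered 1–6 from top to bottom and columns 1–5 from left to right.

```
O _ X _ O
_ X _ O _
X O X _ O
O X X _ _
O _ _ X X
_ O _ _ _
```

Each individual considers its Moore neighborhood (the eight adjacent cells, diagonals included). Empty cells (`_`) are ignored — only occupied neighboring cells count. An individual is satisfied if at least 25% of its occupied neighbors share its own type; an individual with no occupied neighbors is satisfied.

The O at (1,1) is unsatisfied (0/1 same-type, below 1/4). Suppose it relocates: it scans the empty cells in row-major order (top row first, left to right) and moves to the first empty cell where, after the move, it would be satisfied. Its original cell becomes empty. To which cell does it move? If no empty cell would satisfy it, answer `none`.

Vacating (1,1). Empty cells in order:
  (1,2): 0/2 same-type → still unsatisfied.
  (1,4): 2/3 same-type → satisfied — stop here.

(1,4)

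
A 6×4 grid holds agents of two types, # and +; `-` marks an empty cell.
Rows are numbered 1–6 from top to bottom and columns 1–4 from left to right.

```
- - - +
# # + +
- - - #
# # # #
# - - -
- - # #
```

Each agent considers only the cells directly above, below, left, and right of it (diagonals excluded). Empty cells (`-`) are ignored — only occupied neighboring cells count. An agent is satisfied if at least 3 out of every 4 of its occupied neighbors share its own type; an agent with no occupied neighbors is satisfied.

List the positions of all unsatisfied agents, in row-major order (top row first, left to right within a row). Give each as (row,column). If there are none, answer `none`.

(1,4)+ 1/1 ok
(2,1)# 1/1 ok
(2,2)# 1/2 unhappy
(2,3)+ 1/2 unhappy
(2,4)+ 2/3 unhappy
(3,4)# 1/2 unhappy
(4,1)# 2/2 ok
(4,2)# 2/2 ok
(4,3)# 2/2 ok
(4,4)# 2/2 ok
(5,1)# 1/1 ok
(6,3)# 1/1 ok
(6,4)# 1/1 ok

(2,2), (2,3), (2,4), (3,4)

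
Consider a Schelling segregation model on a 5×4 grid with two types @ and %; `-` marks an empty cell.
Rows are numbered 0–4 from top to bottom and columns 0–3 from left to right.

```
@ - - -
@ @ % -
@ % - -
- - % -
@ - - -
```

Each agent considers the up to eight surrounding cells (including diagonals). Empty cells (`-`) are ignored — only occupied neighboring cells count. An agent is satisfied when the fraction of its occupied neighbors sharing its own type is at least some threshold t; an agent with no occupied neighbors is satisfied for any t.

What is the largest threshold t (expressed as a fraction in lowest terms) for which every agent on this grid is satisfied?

2/5

(0,0)@ 2/2
(1,0)@ 3/4
(1,1)@ 3/5
(1,2)% 1/2
(2,0)@ 2/3
(2,1)% 2/5
(3,2)% 1/1
(4,0)@ — no occupied neighbors
The smallest same-type fraction is 2/5 at (2,1), which reduces to 2/5. Any threshold above that leaves this agent unsatisfied.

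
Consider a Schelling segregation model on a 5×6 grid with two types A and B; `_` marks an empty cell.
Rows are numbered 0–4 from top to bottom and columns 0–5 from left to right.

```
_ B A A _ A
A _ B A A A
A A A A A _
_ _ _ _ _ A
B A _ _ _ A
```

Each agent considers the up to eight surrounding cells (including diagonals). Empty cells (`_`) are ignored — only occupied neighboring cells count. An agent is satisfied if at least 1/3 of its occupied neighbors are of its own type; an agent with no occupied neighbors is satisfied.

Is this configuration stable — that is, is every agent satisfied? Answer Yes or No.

No

(0,1)B 1/3 satisfied
(0,2)A 2/4 satisfied
(0,3)A 3/4 satisfied
(0,5)A 2/2 satisfied
(1,0)A 2/3 satisfied
(1,2)B 1/7 not
(1,3)A 6/7 satisfied
(1,4)A 6/6 satisfied
(1,5)A 3/3 satisfied
(2,0)A 2/2 satisfied
(2,1)A 3/4 satisfied
(2,2)A 3/4 satisfied
(2,3)A 4/5 satisfied
(2,4)A 5/5 satisfied
(3,5)A 2/2 satisfied
(4,0)B 0/1 not
(4,1)A 0/1 not
(4,5)A 1/1 satisfied
For instance (1,2) has only 1/7 same-type neighbors, below 1/3.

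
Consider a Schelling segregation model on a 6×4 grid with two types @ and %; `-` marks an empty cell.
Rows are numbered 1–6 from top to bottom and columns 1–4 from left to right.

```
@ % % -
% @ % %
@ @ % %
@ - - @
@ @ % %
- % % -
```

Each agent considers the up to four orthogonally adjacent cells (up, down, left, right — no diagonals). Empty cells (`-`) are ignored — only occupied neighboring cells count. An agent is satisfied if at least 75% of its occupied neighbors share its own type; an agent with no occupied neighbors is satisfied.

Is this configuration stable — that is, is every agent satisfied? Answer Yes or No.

No

(1,1)@ 0/2 not
(1,2)% 1/3 not
(1,3)% 2/2 satisfied
(2,1)% 0/3 not
(2,2)@ 1/4 not
(2,3)% 3/4 satisfied
(2,4)% 2/2 satisfied
(3,1)@ 2/3 not
(3,2)@ 2/3 not
(3,3)% 2/3 not
(3,4)% 2/3 not
(4,1)@ 2/2 satisfied
(4,4)@ 0/2 not
(5,1)@ 2/2 satisfied
(5,2)@ 1/3 not
(5,3)% 2/3 not
(5,4)% 1/2 not
(6,2)% 1/2 not
(6,3)% 2/2 satisfied
For instance (1,1) has only 0/2 same-type neighbors, below 3/4.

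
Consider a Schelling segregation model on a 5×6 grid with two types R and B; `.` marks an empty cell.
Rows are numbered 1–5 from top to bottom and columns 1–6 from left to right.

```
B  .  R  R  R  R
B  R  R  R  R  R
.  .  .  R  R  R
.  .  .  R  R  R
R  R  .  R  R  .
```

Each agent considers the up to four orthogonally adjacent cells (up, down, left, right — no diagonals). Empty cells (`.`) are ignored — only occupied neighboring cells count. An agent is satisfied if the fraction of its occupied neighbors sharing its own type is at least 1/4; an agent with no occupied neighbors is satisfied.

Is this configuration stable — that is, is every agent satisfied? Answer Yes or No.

Row 1: (1,1)B 1/1 ok · (1,3)R 2/2 ok · (1,4)R 3/3 ok · (1,5)R 3/3 ok · (1,6)R 2/2 ok
Row 2: (2,1)B 1/2 ok · (2,2)R 1/2 ok · (2,3)R 3/3 ok · (2,4)R 4/4 ok · (2,5)R 4/4 ok · (2,6)R 3/3 ok
Row 3: (3,4)R 3/3 ok · (3,5)R 4/4 ok · (3,6)R 3/3 ok
Row 4: (4,4)R 3/3 ok · (4,5)R 4/4 ok · (4,6)R 2/2 ok
Row 5: (5,1)R 1/1 ok · (5,2)R 1/1 ok · (5,4)R 2/2 ok · (5,5)R 2/2 ok
All meet the threshold, so the configuration is stable.

Yes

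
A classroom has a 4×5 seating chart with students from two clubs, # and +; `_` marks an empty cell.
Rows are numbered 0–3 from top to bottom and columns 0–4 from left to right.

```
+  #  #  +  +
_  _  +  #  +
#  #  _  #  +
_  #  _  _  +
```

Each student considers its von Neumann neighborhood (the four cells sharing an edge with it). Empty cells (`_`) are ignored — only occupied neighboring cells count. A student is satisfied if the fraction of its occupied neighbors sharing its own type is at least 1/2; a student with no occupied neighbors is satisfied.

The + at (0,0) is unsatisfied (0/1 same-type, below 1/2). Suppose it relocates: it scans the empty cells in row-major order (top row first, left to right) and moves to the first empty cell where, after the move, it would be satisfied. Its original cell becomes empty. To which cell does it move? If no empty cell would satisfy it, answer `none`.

(3,3)

Vacating (0,0). Empty cells in order:
  (1,0): 0/1 same-type → still unsatisfied.
  (1,1): 1/3 same-type → still unsatisfied.
  (2,2): 1/3 same-type → still unsatisfied.
  (3,0): 0/2 same-type → still unsatisfied.
  (3,2): 0/1 same-type → still unsatisfied.
  (3,3): 1/2 same-type → satisfied — stop here.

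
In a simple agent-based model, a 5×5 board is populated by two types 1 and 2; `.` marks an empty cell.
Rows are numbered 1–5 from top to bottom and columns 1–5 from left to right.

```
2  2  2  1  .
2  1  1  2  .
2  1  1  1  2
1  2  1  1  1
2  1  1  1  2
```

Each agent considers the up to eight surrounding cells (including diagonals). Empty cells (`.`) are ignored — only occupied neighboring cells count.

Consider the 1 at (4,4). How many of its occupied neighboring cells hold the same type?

6

Occupied neighbors of (4,4): (3,3)=1, (3,4)=1, (3,5)=2, (4,3)=1, (4,5)=1, (5,3)=1, (5,4)=1, (5,5)=2.
Same type (1): 6 of 8.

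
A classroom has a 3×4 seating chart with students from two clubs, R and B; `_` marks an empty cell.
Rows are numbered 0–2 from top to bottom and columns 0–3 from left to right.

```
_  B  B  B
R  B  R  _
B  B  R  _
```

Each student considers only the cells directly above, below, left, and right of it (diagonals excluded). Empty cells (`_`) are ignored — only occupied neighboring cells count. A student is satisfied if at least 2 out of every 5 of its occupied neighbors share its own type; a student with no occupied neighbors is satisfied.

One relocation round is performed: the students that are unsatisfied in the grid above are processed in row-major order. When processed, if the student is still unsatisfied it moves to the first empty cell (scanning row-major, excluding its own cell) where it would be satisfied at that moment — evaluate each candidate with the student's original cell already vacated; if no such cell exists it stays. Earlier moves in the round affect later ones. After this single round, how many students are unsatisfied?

0

Initially unsatisfied (in order): (1,0), (1,2).
  (1,0) → (1,3).
  (1,2): now satisfied by earlier moves; stays.
Resulting grid:
_ B B B
_ B R R
B B R _
All satisfied now.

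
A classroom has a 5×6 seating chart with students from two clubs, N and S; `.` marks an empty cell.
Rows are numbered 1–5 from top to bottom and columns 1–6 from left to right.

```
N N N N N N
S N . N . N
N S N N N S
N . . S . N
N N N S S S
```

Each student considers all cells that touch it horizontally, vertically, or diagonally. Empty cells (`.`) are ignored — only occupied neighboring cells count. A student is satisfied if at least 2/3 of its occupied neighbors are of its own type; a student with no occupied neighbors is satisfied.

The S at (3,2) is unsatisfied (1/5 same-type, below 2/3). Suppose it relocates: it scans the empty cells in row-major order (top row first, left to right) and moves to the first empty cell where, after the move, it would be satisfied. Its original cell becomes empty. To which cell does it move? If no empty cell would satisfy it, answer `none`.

Vacating (3,2). Empty cells in order:
  (2,3): 0/7 same-type → still unsatisfied.
  (2,5): 1/8 same-type → still unsatisfied.
  (4,2): 0/6 same-type → still unsatisfied.
  (4,3): 2/6 same-type → still unsatisfied.
  (4,5): 5/8 same-type → still unsatisfied.

none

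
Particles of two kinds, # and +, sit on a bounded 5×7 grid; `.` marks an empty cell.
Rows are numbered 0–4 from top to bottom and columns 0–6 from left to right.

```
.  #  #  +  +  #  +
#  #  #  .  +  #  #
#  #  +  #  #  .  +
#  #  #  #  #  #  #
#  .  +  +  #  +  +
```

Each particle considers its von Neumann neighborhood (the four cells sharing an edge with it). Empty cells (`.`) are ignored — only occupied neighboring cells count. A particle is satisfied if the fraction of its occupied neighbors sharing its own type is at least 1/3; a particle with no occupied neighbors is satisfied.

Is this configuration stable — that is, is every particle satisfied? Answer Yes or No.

No

Row 0: (0,1)# 2/2 ok · (0,2)# 2/3 ok · (0,3)+ 1/2 ok · (0,4)+ 2/3 ok · (0,5)# 1/3 ok · (0,6)+ 0/2 unhappy
Row 1: (1,0)# 2/2 ok · (1,1)# 4/4 ok · (1,2)# 2/3 ok · (1,4)+ 1/3 ok · (1,5)# 2/3 ok · (1,6)# 1/3 ok
Row 2: (2,0)# 3/3 ok · (2,1)# 3/4 ok · (2,2)+ 0/4 unhappy · (2,3)# 2/3 ok · (2,4)# 2/3 ok · (2,6)+ 0/2 unhappy
Row 3: (3,0)# 3/3 ok · (3,1)# 3/3 ok · (3,2)# 2/4 ok · (3,3)# 3/4 ok · (3,4)# 4/4 ok · (3,5)# 2/3 ok · (3,6)# 1/3 ok
Row 4: (4,0)# 1/1 ok · (4,2)+ 1/2 ok · (4,3)+ 1/3 ok · (4,4)# 1/3 ok · (4,5)+ 1/3 ok · (4,6)+ 1/2 ok
For instance (0,6) has only 0/2 same-type neighbors, below 1/3.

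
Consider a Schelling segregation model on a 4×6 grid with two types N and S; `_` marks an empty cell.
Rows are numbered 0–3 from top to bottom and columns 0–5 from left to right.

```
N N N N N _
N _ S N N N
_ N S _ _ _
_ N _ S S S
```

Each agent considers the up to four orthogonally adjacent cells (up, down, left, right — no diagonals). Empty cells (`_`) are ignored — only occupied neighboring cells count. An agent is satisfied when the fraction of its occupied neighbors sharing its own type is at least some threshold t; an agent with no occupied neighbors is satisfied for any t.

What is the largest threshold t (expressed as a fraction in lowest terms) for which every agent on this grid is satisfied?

(0,0)N 2/2
(0,1)N 2/2
(0,2)N 2/3
(0,3)N 3/3
(0,4)N 2/2
(1,0)N 1/1
(1,2)S 1/3
(1,3)N 2/3
(1,4)N 3/3
(1,5)N 1/1
(2,1)N 1/2
(2,2)S 1/2
(3,1)N 1/1
(3,3)S 1/1
(3,4)S 2/2
(3,5)S 1/1
The smallest same-type fraction is 1/3 at (1,2), which reduces to 1/3. Any threshold above that leaves this agent unsatisfied.

1/3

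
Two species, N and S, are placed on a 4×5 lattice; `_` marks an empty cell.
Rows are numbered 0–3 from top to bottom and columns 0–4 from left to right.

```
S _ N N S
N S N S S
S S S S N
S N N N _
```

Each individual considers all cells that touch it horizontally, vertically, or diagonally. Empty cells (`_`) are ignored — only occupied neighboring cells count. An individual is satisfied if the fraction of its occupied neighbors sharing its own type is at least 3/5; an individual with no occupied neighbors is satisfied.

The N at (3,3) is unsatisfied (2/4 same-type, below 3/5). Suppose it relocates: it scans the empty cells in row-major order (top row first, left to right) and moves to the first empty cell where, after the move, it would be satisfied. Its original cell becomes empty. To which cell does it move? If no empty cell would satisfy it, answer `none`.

Vacating (3,3). Empty cells in order:
  (0,1): 3/5 same-type → satisfied — stop here.

(0,1)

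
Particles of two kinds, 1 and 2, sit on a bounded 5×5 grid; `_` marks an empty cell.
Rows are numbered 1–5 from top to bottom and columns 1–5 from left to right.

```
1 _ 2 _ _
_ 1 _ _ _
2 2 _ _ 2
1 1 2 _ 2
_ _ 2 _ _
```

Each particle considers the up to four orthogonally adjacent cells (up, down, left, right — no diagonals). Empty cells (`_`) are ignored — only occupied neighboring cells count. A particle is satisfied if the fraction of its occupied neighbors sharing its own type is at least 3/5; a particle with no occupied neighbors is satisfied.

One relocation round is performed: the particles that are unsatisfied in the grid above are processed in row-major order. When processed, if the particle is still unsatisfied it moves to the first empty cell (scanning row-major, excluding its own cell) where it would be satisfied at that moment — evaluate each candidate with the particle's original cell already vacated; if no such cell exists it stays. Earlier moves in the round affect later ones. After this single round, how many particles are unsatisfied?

Initially unsatisfied (in order): (2,2), (3,1), (3,2), (4,1), (4,2), (4,3).
  (2,2) → (1,5).
  (3,1) → (2,2).
  (3,2) → (1,2).
  (4,1): now satisfied by earlier moves; stays.
  (4,2) → (2,4).
  (4,3): now satisfied by earlier moves; stays.
Resulting grid:
1 2 2 _ 1
_ 2 _ 1 _
_ _ _ _ 2
1 _ 2 _ 2
_ _ 2 _ _
Unsatisfied now: (1,1).

1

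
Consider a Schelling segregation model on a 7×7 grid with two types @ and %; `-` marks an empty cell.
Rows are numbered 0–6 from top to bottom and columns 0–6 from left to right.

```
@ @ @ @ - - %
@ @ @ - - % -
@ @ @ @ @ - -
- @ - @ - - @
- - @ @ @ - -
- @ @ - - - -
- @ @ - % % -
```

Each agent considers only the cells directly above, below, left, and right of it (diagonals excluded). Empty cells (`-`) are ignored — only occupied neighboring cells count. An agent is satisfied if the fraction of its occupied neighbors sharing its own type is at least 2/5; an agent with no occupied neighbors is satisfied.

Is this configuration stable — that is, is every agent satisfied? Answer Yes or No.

(0,0)@ 2/2 ok
(0,1)@ 3/3 ok
(0,2)@ 3/3 ok
(0,3)@ 1/1 ok
(0,6)% 0/0 ok
(1,0)@ 3/3 ok
(1,1)@ 4/4 ok
(1,2)@ 3/3 ok
(1,5)% 0/0 ok
(2,0)@ 2/2 ok
(2,1)@ 4/4 ok
(2,2)@ 3/3 ok
(2,3)@ 3/3 ok
(2,4)@ 1/1 ok
(3,1)@ 1/1 ok
(3,3)@ 2/2 ok
(3,6)@ 0/0 ok
(4,2)@ 2/2 ok
(4,3)@ 3/3 ok
(4,4)@ 1/1 ok
(5,1)@ 2/2 ok
(5,2)@ 3/3 ok
(6,1)@ 2/2 ok
(6,2)@ 2/2 ok
(6,4)% 1/1 ok
(6,5)% 1/1 ok
All meet the threshold, so the configuration is stable.

Yes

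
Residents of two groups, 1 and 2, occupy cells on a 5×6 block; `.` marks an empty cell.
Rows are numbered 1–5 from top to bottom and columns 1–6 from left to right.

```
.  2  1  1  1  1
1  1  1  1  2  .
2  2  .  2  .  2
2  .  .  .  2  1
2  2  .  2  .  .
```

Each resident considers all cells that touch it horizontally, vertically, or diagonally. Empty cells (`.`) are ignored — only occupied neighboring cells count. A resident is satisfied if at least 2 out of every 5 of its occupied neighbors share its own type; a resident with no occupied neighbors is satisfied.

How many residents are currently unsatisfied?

(1,2)2 0/4 unhappy
(1,3)1 4/5 ok
(1,4)1 4/5 ok
(1,5)1 3/4 ok
(1,6)1 1/2 ok
(2,1)1 1/4 unhappy
(2,2)1 3/6 ok
(2,3)1 4/7 ok
(2,4)1 4/6 ok
(2,5)2 2/6 unhappy
(3,1)2 2/4 ok
(3,2)2 2/5 ok
(3,4)2 2/4 ok
(3,6)2 2/3 ok
(4,1)2 4/4 ok
(4,5)2 3/4 ok
(4,6)1 0/2 unhappy
(5,1)2 2/2 ok
(5,2)2 2/2 ok
(5,4)2 1/1 ok
Unsatisfied: (1,2), (2,1), (2,5), (4,6) — 4 in total.

4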